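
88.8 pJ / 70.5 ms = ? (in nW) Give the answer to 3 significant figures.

1.26 nW

(88.8 × 10^-12) / (70.5 × 10^-3) = 1.2596 × 10^-9 W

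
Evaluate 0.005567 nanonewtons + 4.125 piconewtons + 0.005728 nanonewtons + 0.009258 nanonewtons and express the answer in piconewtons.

In piconewtons:
  0.005567 nanonewtons = 0.005567e3 piconewtons = 5.567
  4.125 piconewtons → 4.125
  0.005728 nanonewtons = 0.005728e3 piconewtons = 5.728
  0.009258 nanonewtons = 0.009258e3 piconewtons = 9.258
Sum: 5.567 + 4.125 + 5.728 + 9.258 = 24.678

24.678 piconewtons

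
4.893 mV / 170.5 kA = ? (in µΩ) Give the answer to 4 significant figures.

(4.893e-3) / (170.5e3) = 0.0286979e-6 Ω

0.02870 µΩ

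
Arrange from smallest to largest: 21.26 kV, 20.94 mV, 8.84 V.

21.26 kV = 21260 V
20.94 mV = 0.02094 V
8.84 V = 8.84 V

20.94 mV < 8.84 V < 21.26 kV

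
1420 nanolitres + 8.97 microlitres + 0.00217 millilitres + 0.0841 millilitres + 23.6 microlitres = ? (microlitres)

In microlitres:
  1420 nanolitres = 1420 × 10⁻³ microlitres = 1.42
  8.97 microlitres → 8.97
  0.00217 millilitres = 0.00217 × 10³ microlitres = 2.17
  0.0841 millilitres = 0.0841 × 10³ microlitres = 84.1
  23.6 microlitres → 23.6
Sum: 1.42 + 8.97 + 2.17 + 84.1 + 23.6 = 120.26

120.26 microlitres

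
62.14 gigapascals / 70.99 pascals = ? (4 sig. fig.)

875300000

(62.14 × 10⁹) / (70.99) = 0.87533 × 10⁹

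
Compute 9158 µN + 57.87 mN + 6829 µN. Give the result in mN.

73.857 mN

In mN:
  9158 µN = 9158e-3 mN = 9.158
  57.87 mN → 57.87
  6829 µN = 6829e-3 mN = 6.829
Sum: 9.158 + 57.87 + 6.829 = 73.857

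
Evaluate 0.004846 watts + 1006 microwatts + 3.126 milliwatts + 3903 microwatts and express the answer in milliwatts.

In milliwatts:
  0.004846 watts = 0.004846 × 10³ milliwatts = 4.846
  1006 microwatts = 1006 × 10⁻³ milliwatts = 1.006
  3.126 milliwatts → 3.126
  3903 microwatts = 3903 × 10⁻³ milliwatts = 3.903
Sum: 4.846 + 1.006 + 3.126 + 3.903 = 12.881

12.881 milliwatts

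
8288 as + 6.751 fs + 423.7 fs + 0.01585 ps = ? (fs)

In fs:
  8288 as = 8288 × 10^-3 fs = 8.288
  6.751 fs → 6.751
  423.7 fs → 423.7
  0.01585 ps = 0.01585 × 10^3 fs = 15.85
Sum: 8.288 + 6.751 + 423.7 + 15.85 = 454.589

454.589 fs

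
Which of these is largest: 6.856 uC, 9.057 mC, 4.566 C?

4.566 C

6.856 uC = 0.000006856 C
9.057 mC = 0.009057 C
4.566 C = 4.566 C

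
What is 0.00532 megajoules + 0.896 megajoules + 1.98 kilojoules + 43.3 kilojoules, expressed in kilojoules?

In kilojoules:
  0.00532 megajoules = 0.00532 × 10^3 kilojoules = 5.32
  0.896 megajoules = 0.896 × 10^3 kilojoules = 896
  1.98 kilojoules → 1.98
  43.3 kilojoules → 43.3
Sum: 5.32 + 896 + 1.98 + 43.3 = 946.6

946.6 kilojoules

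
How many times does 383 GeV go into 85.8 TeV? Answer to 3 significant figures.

(85.8 × 10^12) / (383 × 10^9) = 0.224 × 10^3

224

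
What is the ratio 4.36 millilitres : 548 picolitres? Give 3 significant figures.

(4.36e-3) / (548e-12) = 0.007956e9

7960000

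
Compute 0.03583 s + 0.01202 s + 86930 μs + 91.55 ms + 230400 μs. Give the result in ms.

456.73 ms

In ms:
  0.03583 s = 0.03583 × 10³ ms = 35.83
  0.01202 s = 0.01202 × 10³ ms = 12.02
  86930 μs = 86930 × 10⁻³ ms = 86.93
  91.55 ms → 91.55
  230400 μs = 230400 × 10⁻³ ms = 230.4
Sum: 35.83 + 12.02 + 86.93 + 91.55 + 230.4 = 456.73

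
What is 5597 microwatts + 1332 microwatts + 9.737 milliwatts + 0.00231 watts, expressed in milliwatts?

18.976 milliwatts

In milliwatts:
  5597 microwatts = 5597 × 10^-3 milliwatts = 5.597
  1332 microwatts = 1332 × 10^-3 milliwatts = 1.332
  9.737 milliwatts → 9.737
  0.00231 watts = 0.00231 × 10^3 milliwatts = 2.31
Sum: 5.597 + 1.332 + 9.737 + 2.31 = 18.976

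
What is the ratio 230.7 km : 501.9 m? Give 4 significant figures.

459.7

(230.7 × 10^3) / (501.9) = 0.45965 × 10^3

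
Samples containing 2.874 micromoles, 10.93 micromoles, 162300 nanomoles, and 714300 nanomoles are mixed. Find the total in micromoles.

890.404 micromoles

In micromoles:
  2.874 micromoles → 2.874
  10.93 micromoles → 10.93
  162300 nanomoles = 162300 × 10^-3 micromoles = 162.3
  714300 nanomoles = 714300 × 10^-3 micromoles = 714.3
Sum: 2.874 + 10.93 + 162.3 + 714.3 = 890.404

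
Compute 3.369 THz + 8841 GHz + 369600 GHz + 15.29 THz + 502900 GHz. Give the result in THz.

900 THz

In THz:
  3.369 THz → 3.369
  8841 GHz = 8841 × 10⁻³ THz = 8.841
  369600 GHz = 369600 × 10⁻³ THz = 369.6
  15.29 THz → 15.29
  502900 GHz = 502900 × 10⁻³ THz = 502.9
Sum: 3.369 + 8.841 + 369.6 + 15.29 + 502.9 = 900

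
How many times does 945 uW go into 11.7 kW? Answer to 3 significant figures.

12400000

(11.7 × 10³) / (945 × 10⁻⁶) = 0.01238 × 10⁹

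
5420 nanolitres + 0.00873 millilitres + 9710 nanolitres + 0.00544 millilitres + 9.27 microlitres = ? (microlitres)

38.57 microlitres

In microlitres:
  5420 nanolitres = 5420e-3 microlitres = 5.42
  0.00873 millilitres = 0.00873e3 microlitres = 8.73
  9710 nanolitres = 9710e-3 microlitres = 9.71
  0.00544 millilitres = 0.00544e3 microlitres = 5.44
  9.27 microlitres → 9.27
Sum: 5.42 + 8.73 + 9.71 + 5.44 + 9.27 = 38.57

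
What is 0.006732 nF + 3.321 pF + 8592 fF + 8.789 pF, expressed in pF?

In pF:
  0.006732 nF = 0.006732 × 10^3 pF = 6.732
  3.321 pF → 3.321
  8592 fF = 8592 × 10^-3 pF = 8.592
  8.789 pF → 8.789
Sum: 6.732 + 3.321 + 8.592 + 8.789 = 27.434

27.434 pF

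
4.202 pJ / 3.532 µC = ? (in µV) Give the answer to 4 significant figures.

(4.202 × 10⁻¹²) / (3.532 × 10⁻⁶) = 1.18969 × 10⁻⁶ V

1.190 µV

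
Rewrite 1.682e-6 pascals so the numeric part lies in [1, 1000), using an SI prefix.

1.682 micropascals

= 1.682e-6 pascals; 1e-6 is micro.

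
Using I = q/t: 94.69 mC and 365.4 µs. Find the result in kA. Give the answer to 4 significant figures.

0.2591 kA

(94.69e-3) / (365.4e-6) = 0.259141e3 A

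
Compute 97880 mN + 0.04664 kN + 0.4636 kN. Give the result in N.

608.12 N

In N:
  97880 mN = 97880 × 10^-3 N = 97.88
  0.04664 kN = 0.04664 × 10^3 N = 46.64
  0.4636 kN = 0.4636 × 10^3 N = 463.6
Sum: 97.88 + 46.64 + 463.6 = 608.12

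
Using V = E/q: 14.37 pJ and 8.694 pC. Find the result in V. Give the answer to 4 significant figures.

1.653 V

(14.37e-12) / (8.694e-12) = 1.65286 V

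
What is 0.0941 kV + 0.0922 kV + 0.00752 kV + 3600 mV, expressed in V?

In V:
  0.0941 kV = 0.0941e3 V = 94.1
  0.0922 kV = 0.0922e3 V = 92.2
  0.00752 kV = 0.00752e3 V = 7.52
  3600 mV = 3600e-3 V = 3.6
Sum: 94.1 + 92.2 + 7.52 + 3.6 = 197.42

197.42 V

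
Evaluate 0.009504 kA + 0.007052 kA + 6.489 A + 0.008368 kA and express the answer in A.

In A:
  0.009504 kA = 0.009504 × 10^3 A = 9.504
  0.007052 kA = 0.007052 × 10^3 A = 7.052
  6.489 A → 6.489
  0.008368 kA = 0.008368 × 10^3 A = 8.368
Sum: 9.504 + 7.052 + 6.489 + 8.368 = 31.413

31.413 A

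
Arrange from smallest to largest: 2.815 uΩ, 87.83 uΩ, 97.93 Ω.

2.815 uΩ = 0.000002815 Ω
87.83 uΩ = 0.00008783 Ω
97.93 Ω = 97.93 Ω

2.815 uΩ < 87.83 uΩ < 97.93 Ω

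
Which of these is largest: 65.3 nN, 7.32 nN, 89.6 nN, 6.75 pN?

89.6 nN

65.3 nN = 0.0000000653 N
7.32 nN = 0.00000000732 N
89.6 nN = 0.0000000896 N
6.75 pN = 0.00000000000675 N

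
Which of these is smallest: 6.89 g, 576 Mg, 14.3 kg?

6.89 g

6.89 g = 6.89 g
576 Mg = 576000000 g
14.3 kg = 14300 g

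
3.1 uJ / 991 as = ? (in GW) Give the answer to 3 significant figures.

(3.1 × 10^-6) / (991 × 10^-18) = 0.0031282 × 10^12 W

3.13 GW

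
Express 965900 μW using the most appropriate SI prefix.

= 965.9e-3 W; 1e-3 is milli.

965.9 mW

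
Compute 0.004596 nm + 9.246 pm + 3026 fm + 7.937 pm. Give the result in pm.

24.805 pm

In pm:
  0.004596 nm = 0.004596 × 10^3 pm = 4.596
  9.246 pm → 9.246
  3026 fm = 3026 × 10^-3 pm = 3.026
  7.937 pm → 7.937
Sum: 4.596 + 9.246 + 3.026 + 7.937 = 24.805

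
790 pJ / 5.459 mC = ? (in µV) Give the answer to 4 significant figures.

(790e-12) / (5.459e-3) = 144.715e-9 V

0.1447 µV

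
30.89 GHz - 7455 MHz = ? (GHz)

23.435 GHz

In GHz:
  30.89 GHz → 30.89
  7455 MHz = 7455e-3 GHz = 7.455
Difference: 30.89 - 7.455 = 23.435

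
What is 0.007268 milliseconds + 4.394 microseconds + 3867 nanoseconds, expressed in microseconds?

In microseconds:
  0.007268 milliseconds = 0.007268 × 10³ microseconds = 7.268
  4.394 microseconds → 4.394
  3867 nanoseconds = 3867 × 10⁻³ microseconds = 3.867
Sum: 7.268 + 4.394 + 3.867 = 15.529

15.529 microseconds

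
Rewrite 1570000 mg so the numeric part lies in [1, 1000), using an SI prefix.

1.57 kg

= 1.57 × 10³ g; 10³ is kilo.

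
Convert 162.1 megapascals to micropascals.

162100000000000 micropascals

mega = 10⁶, micro = 10⁻⁶; factor is 10¹².
162.1 × 10¹² = 162100000000000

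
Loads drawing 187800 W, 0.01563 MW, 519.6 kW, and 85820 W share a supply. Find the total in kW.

808.85 kW

In kW:
  187800 W = 187800 × 10⁻³ kW = 187.8
  0.01563 MW = 0.01563 × 10³ kW = 15.63
  519.6 kW → 519.6
  85820 W = 85820 × 10⁻³ kW = 85.82
Sum: 187.8 + 15.63 + 519.6 + 85.82 = 808.85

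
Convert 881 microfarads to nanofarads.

micro = 1e-6, nano = 1e-9; factor is 1e3.
881 × 1e3 = 881000

881000 nanofarads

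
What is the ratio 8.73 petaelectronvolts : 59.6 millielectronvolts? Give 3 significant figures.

(8.73e15) / (59.6e-3) = 0.1465e18

146000000000000000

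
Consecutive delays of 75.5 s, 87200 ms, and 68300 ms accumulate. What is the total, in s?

231 s

In s:
  75.5 s → 75.5
  87200 ms = 87200 × 10⁻³ s = 87.2
  68300 ms = 68300 × 10⁻³ s = 68.3
Sum: 75.5 + 87.2 + 68.3 = 231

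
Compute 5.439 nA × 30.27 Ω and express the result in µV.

5.439e-9 × 30.27 = 164.63853e-9 V

0.16463853 µV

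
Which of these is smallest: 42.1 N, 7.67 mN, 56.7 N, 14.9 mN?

7.67 mN

42.1 N = 42.1 N
7.67 mN = 0.00767 N
56.7 N = 56.7 N
14.9 mN = 0.0149 N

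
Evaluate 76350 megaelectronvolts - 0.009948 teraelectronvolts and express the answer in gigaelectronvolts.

66.402 gigaelectronvolts

In gigaelectronvolts:
  76350 megaelectronvolts = 76350e-3 gigaelectronvolts = 76.35
  0.009948 teraelectronvolts = 0.009948e3 gigaelectronvolts = 9.948
Difference: 76.35 - 9.948 = 66.402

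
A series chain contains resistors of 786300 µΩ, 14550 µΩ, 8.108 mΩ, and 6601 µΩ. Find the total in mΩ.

815.559 mΩ

In mΩ:
  786300 µΩ = 786300 × 10⁻³ mΩ = 786.3
  14550 µΩ = 14550 × 10⁻³ mΩ = 14.55
  8.108 mΩ → 8.108
  6601 µΩ = 6601 × 10⁻³ mΩ = 6.601
Sum: 786.3 + 14.55 + 8.108 + 6.601 = 815.559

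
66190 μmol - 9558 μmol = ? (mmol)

56.632 mmol

In mmol:
  66190 μmol = 66190 × 10⁻³ mmol = 66.19
  9558 μmol = 9558 × 10⁻³ mmol = 9.558
Difference: 66.19 - 9.558 = 56.632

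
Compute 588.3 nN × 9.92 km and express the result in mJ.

588.3e-9 × 9.92e3 = 5835.936e-6 J

5.835936 mJ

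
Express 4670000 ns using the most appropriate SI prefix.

= 4.67 × 10^-3 s; 10^-3 is milli.

4.67 ms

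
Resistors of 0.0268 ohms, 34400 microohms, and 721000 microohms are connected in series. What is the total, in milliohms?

782.2 milliohms

In milliohms:
  0.0268 ohms = 0.0268e3 milliohms = 26.8
  34400 microohms = 34400e-3 milliohms = 34.4
  721000 microohms = 721000e-3 milliohms = 721
Sum: 26.8 + 34.4 + 721 = 782.2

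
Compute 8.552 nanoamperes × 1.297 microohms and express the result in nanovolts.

0.000011091944 nanovolts

8.552 × 10^-9 × 1.297 × 10^-6 = 11.091944 × 10^-15 V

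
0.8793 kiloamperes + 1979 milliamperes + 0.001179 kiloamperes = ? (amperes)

882.458 amperes

In amperes:
  0.8793 kiloamperes = 0.8793e3 amperes = 879.3
  1979 milliamperes = 1979e-3 amperes = 1.979
  0.001179 kiloamperes = 0.001179e3 amperes = 1.179
Sum: 879.3 + 1.979 + 1.179 = 882.458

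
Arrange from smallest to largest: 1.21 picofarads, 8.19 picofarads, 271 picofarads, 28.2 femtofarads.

1.21 picofarads = 0.00000000000121 farads
8.19 picofarads = 0.00000000000819 farads
271 picofarads = 0.000000000271 farads
28.2 femtofarads = 0.0000000000000282 farads

28.2 femtofarads < 1.21 picofarads < 8.19 picofarads < 271 picofarads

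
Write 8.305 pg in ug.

0.000008305 ug

pico = 1e-12, micro = 1e-6; factor is 1e-6.
8.305 × 1e-6 = 0.000008305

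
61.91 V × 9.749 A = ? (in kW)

61.91 × 9.749 = 603.56059 W

0.60356059 kW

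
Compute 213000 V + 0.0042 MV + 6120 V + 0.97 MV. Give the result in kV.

1193.32 kV

In kV:
  213000 V = 213000 × 10^-3 kV = 213
  0.0042 MV = 0.0042 × 10^3 kV = 4.2
  6120 V = 6120 × 10^-3 kV = 6.12
  0.97 MV = 0.97 × 10^3 kV = 970
Sum: 213 + 4.2 + 6.12 + 970 = 1193.32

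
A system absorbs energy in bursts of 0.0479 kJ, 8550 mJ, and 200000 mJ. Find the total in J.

256.45 J

In J:
  0.0479 kJ = 0.0479 × 10^3 J = 47.9
  8550 mJ = 8550 × 10^-3 J = 8.55
  200000 mJ = 200000 × 10^-3 J = 200
Sum: 47.9 + 8.55 + 200 = 256.45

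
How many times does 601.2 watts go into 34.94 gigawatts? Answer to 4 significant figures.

(34.94 × 10^9) / (601.2) = 0.058117 × 10^9

58120000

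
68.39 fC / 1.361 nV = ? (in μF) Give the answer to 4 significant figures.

(68.39 × 10⁻¹⁵) / (1.361 × 10⁻⁹) = 50.2498 × 10⁻⁶ F

50.25 μF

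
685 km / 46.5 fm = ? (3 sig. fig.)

(685e3) / (46.5e-15) = 14.73e18

14700000000000000000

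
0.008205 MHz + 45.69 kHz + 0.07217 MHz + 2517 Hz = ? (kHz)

In kHz:
  0.008205 MHz = 0.008205e3 kHz = 8.205
  45.69 kHz → 45.69
  0.07217 MHz = 0.07217e3 kHz = 72.17
  2517 Hz = 2517e-3 kHz = 2.517
Sum: 8.205 + 45.69 + 72.17 + 2.517 = 128.582

128.582 kHz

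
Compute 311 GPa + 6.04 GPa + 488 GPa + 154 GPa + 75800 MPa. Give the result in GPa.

In GPa:
  311 GPa → 311
  6.04 GPa → 6.04
  488 GPa → 488
  154 GPa → 154
  75800 MPa = 75800e-3 GPa = 75.8
Sum: 311 + 6.04 + 488 + 154 + 75.8 = 1034.84

1034.84 GPa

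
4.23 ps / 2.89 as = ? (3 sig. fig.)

1460000

(4.23e-12) / (2.89e-18) = 1.464e6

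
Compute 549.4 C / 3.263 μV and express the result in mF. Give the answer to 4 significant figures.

168400000000 mF

(549.4) / (3.263e-6) = 168.373e6 F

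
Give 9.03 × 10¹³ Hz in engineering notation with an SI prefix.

= 90.3 × 10¹² Hz; 10¹² is tera.

90.3 THz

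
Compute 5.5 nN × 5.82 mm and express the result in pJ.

32.01 pJ

5.5 × 10^-9 × 5.82 × 10^-3 = 32.01 × 10^-12 J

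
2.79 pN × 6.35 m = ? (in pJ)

2.79 × 10^-12 × 6.35 = 17.7165 × 10^-12 J

17.7165 pJ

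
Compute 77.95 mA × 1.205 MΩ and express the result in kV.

93.92975 kV

77.95 × 10^-3 × 1.205 × 10^6 = 93.92975 × 10^3 V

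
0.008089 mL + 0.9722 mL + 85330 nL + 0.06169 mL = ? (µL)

In µL:
  0.008089 mL = 0.008089 × 10³ µL = 8.089
  0.9722 mL = 0.9722 × 10³ µL = 972.2
  85330 nL = 85330 × 10⁻³ µL = 85.33
  0.06169 mL = 0.06169 × 10³ µL = 61.69
Sum: 8.089 + 972.2 + 85.33 + 61.69 = 1127.309

1127.309 µL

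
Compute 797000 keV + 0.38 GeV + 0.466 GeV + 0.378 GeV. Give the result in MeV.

In MeV:
  797000 keV = 797000e-3 MeV = 797
  0.38 GeV = 0.38e3 MeV = 380
  0.466 GeV = 0.466e3 MeV = 466
  0.378 GeV = 0.378e3 MeV = 378
Sum: 797 + 380 + 466 + 378 = 2021

2021 MeV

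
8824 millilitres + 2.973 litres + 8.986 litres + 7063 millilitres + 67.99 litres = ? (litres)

95.836 litres

In litres:
  8824 millilitres = 8824e-3 litres = 8.824
  2.973 litres → 2.973
  8.986 litres → 8.986
  7063 millilitres = 7063e-3 litres = 7.063
  67.99 litres → 67.99
Sum: 8.824 + 2.973 + 8.986 + 7.063 + 67.99 = 95.836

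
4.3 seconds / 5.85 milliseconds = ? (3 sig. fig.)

735

(4.3) / (5.85 × 10⁻³) = 0.735 × 10³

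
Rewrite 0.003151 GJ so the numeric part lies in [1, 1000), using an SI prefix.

= 3.151e6 J; 1e6 is mega.

3.151 MJ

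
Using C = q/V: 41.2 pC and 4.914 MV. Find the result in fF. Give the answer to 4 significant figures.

0.008384 fF

(41.2 × 10⁻¹²) / (4.914 × 10⁶) = 8.38421 × 10⁻¹⁸ F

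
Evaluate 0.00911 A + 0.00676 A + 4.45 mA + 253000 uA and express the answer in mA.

273.32 mA

In mA:
  0.00911 A = 0.00911 × 10^3 mA = 9.11
  0.00676 A = 0.00676 × 10^3 mA = 6.76
  4.45 mA → 4.45
  253000 uA = 253000 × 10^-3 mA = 253
Sum: 9.11 + 6.76 + 4.45 + 253 = 273.32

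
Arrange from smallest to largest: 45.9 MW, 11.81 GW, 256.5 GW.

45.9 MW = 45900000 W
11.81 GW = 11810000000 W
256.5 GW = 256500000000 W

45.9 MW < 11.81 GW < 256.5 GW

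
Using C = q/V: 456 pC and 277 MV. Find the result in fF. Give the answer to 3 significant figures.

(456e-12) / (277e6) = 1.6462e-18 F

0.00165 fF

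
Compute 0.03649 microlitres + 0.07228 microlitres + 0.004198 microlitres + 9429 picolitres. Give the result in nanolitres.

122.397 nanolitres

In nanolitres:
  0.03649 microlitres = 0.03649 × 10^3 nanolitres = 36.49
  0.07228 microlitres = 0.07228 × 10^3 nanolitres = 72.28
  0.004198 microlitres = 0.004198 × 10^3 nanolitres = 4.198
  9429 picolitres = 9429 × 10^-3 nanolitres = 9.429
Sum: 36.49 + 72.28 + 4.198 + 9.429 = 122.397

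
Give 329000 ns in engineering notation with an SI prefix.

= 329 × 10⁻⁶ s; 10⁻⁶ is micro.

329 μs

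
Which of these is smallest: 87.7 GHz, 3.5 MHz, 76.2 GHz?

3.5 MHz

87.7 GHz = 87700000000 Hz
3.5 MHz = 3500000 Hz
76.2 GHz = 76200000000 Hz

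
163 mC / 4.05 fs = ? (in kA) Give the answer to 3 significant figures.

40200000000 kA

(163e-3) / (4.05e-15) = 40.247e12 A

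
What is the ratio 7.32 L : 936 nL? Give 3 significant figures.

7820000

(7.32) / (936e-9) = 0.007821e9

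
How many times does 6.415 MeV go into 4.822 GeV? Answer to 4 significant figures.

(4.822 × 10⁹) / (6.415 × 10⁶) = 0.75168 × 10³

751.7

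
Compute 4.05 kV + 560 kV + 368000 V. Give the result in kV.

In kV:
  4.05 kV → 4.05
  560 kV → 560
  368000 V = 368000e-3 kV = 368
Sum: 4.05 + 560 + 368 = 932.05

932.05 kV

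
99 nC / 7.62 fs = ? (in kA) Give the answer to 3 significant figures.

(99e-9) / (7.62e-15) = 12.992e6 A

13000 kA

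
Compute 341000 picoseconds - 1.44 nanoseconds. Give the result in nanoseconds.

339.56 nanoseconds

In nanoseconds:
  341000 picoseconds = 341000 × 10^-3 nanoseconds = 341
  1.44 nanoseconds → 1.44
Difference: 341 - 1.44 = 339.56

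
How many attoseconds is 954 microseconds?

micro = 10^-6, atto = 10^-18; factor is 10^12.
954 × 10^12 = 954000000000000

954000000000000 attoseconds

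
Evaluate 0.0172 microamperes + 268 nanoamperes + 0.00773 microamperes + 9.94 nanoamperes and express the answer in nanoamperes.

In nanoamperes:
  0.0172 microamperes = 0.0172 × 10³ nanoamperes = 17.2
  268 nanoamperes → 268
  0.00773 microamperes = 0.00773 × 10³ nanoamperes = 7.73
  9.94 nanoamperes → 9.94
Sum: 17.2 + 268 + 7.73 + 9.94 = 302.87

302.87 nanoamperes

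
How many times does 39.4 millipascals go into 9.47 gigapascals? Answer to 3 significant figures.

(9.47 × 10^9) / (39.4 × 10^-3) = 0.2404 × 10^12

240000000000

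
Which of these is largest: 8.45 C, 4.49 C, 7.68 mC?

8.45 C

8.45 C = 8.45 C
4.49 C = 4.49 C
7.68 mC = 0.00768 C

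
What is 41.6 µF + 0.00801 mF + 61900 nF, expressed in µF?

111.51 µF

In µF:
  41.6 µF → 41.6
  0.00801 mF = 0.00801 × 10³ µF = 8.01
  61900 nF = 61900 × 10⁻³ µF = 61.9
Sum: 41.6 + 8.01 + 61.9 = 111.51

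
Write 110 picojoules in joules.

pico = 10^-12, (no prefix) = 10^0; factor is 10^-12.
110 × 10^-12 = 0.00000000011

0.00000000011 joules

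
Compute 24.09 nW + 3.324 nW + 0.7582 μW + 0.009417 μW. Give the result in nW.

In nW:
  24.09 nW → 24.09
  3.324 nW → 3.324
  0.7582 μW = 0.7582 × 10³ nW = 758.2
  0.009417 μW = 0.009417 × 10³ nW = 9.417
Sum: 24.09 + 3.324 + 758.2 + 9.417 = 795.031

795.031 nW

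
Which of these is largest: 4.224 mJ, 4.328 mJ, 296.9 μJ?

4.224 mJ = 0.004224 J
4.328 mJ = 0.004328 J
296.9 μJ = 0.0002969 J

4.328 mJ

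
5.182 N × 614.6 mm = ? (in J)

3.1848572 J

5.182 × 614.6 × 10⁻³ = 3184.8572 × 10⁻³ J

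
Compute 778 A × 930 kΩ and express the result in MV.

778 × 930e3 = 723540e3 V

723.54 MV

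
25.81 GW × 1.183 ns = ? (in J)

25.81e9 × 1.183e-9 = 30.53323 J

30.53323 J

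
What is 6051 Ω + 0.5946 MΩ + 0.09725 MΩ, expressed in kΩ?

In kΩ:
  6051 Ω = 6051 × 10⁻³ kΩ = 6.051
  0.5946 MΩ = 0.5946 × 10³ kΩ = 594.6
  0.09725 MΩ = 0.09725 × 10³ kΩ = 97.25
Sum: 6.051 + 594.6 + 97.25 = 697.901

697.901 kΩ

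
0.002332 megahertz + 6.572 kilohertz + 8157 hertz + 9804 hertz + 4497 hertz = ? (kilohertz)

31.362 kilohertz

In kilohertz:
  0.002332 megahertz = 0.002332e3 kilohertz = 2.332
  6.572 kilohertz → 6.572
  8157 hertz = 8157e-3 kilohertz = 8.157
  9804 hertz = 9804e-3 kilohertz = 9.804
  4497 hertz = 4497e-3 kilohertz = 4.497
Sum: 2.332 + 6.572 + 8.157 + 9.804 + 4.497 = 31.362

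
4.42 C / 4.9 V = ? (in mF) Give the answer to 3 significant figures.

902 mF

(4.42) / (4.9) = 0.90204 F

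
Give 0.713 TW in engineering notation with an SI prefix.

713 GW

= 713 × 10^9 W; 10^9 is giga.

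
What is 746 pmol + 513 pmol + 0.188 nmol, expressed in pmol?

In pmol:
  746 pmol → 746
  513 pmol → 513
  0.188 nmol = 0.188 × 10³ pmol = 188
Sum: 746 + 513 + 188 = 1447

1447 pmol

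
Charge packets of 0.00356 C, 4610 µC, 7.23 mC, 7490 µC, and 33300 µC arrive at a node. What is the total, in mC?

In mC:
  0.00356 C = 0.00356e3 mC = 3.56
  4610 µC = 4610e-3 mC = 4.61
  7.23 mC → 7.23
  7490 µC = 7490e-3 mC = 7.49
  33300 µC = 33300e-3 mC = 33.3
Sum: 3.56 + 4.61 + 7.23 + 7.49 + 33.3 = 56.19

56.19 mC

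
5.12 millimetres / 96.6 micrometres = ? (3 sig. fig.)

(5.12e-3) / (96.6e-6) = 0.053e3

53.0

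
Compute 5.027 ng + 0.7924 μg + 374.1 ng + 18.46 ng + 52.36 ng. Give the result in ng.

1242.347 ng

In ng:
  5.027 ng → 5.027
  0.7924 μg = 0.7924 × 10³ ng = 792.4
  374.1 ng → 374.1
  18.46 ng → 18.46
  52.36 ng → 52.36
Sum: 5.027 + 792.4 + 374.1 + 18.46 + 52.36 = 1242.347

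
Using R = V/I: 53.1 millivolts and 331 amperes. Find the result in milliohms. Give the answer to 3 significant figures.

(53.1 × 10^-3) / (331) = 0.16042 × 10^-3 Ω

0.160 milliohms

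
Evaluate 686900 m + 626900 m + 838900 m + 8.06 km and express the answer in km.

2160.76 km

In km:
  686900 m = 686900 × 10^-3 km = 686.9
  626900 m = 626900 × 10^-3 km = 626.9
  838900 m = 838900 × 10^-3 km = 838.9
  8.06 km → 8.06
Sum: 686.9 + 626.9 + 838.9 + 8.06 = 2160.76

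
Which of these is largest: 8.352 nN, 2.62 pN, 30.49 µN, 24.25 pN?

8.352 nN = 0.000000008352 N
2.62 pN = 0.00000000000262 N
30.49 µN = 0.00003049 N
24.25 pN = 0.00000000002425 N

30.49 µN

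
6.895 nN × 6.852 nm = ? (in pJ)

6.895 × 10⁻⁹ × 6.852 × 10⁻⁹ = 47.24454 × 10⁻¹⁸ J

0.00004724454 pJ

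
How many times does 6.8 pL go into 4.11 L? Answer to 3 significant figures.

604000000000

(4.11) / (6.8e-12) = 0.6044e12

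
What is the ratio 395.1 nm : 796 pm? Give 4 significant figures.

(395.1e-9) / (796e-12) = 0.49636e3

496.4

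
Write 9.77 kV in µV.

kilo = 10³, micro = 10⁻⁶; factor is 10⁹.
9.77 × 10⁹ = 9770000000

9770000000 µV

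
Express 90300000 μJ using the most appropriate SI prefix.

= 90.3 J; mantissa already in [1, 1000).

90.3 J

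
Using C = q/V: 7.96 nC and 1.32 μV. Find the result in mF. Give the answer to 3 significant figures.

(7.96 × 10^-9) / (1.32 × 10^-6) = 6.0303 × 10^-3 F

6.03 mF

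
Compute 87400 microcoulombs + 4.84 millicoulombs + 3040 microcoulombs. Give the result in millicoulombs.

In millicoulombs:
  87400 microcoulombs = 87400 × 10^-3 millicoulombs = 87.4
  4.84 millicoulombs → 4.84
  3040 microcoulombs = 3040 × 10^-3 millicoulombs = 3.04
Sum: 87.4 + 4.84 + 3.04 = 95.28

95.28 millicoulombs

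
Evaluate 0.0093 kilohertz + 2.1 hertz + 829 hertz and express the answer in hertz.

840.4 hertz

In hertz:
  0.0093 kilohertz = 0.0093 × 10³ hertz = 9.3
  2.1 hertz → 2.1
  829 hertz → 829
Sum: 9.3 + 2.1 + 829 = 840.4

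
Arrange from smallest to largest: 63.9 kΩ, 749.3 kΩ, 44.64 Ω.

44.64 Ω < 63.9 kΩ < 749.3 kΩ

63.9 kΩ = 63900 Ω
749.3 kΩ = 749300 Ω
44.64 Ω = 44.64 Ω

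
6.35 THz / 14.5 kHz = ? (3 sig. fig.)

(6.35 × 10¹²) / (14.5 × 10³) = 0.4379 × 10⁹

438000000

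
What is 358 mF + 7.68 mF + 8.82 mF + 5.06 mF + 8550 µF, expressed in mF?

In mF:
  358 mF → 358
  7.68 mF → 7.68
  8.82 mF → 8.82
  5.06 mF → 5.06
  8550 µF = 8550e-3 mF = 8.55
Sum: 358 + 7.68 + 8.82 + 5.06 + 8.55 = 388.11

388.11 mF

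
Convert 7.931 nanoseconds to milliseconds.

0.000007931 milliseconds

nano = 1e-9, milli = 1e-3; factor is 1e-6.
7.931 × 1e-6 = 0.000007931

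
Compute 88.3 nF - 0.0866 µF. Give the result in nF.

In nF:
  88.3 nF → 88.3
  0.0866 µF = 0.0866 × 10^3 nF = 86.6
Difference: 88.3 - 86.6 = 1.7

1.7 nF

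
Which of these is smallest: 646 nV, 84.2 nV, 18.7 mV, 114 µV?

646 nV = 0.000000646 V
84.2 nV = 0.0000000842 V
18.7 mV = 0.0187 V
114 µV = 0.000114 V

84.2 nV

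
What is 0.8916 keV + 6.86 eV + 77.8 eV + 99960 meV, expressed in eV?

In eV:
  0.8916 keV = 0.8916e3 eV = 891.6
  6.86 eV → 6.86
  77.8 eV → 77.8
  99960 meV = 99960e-3 eV = 99.96
Sum: 891.6 + 6.86 + 77.8 + 99.96 = 1076.22

1076.22 eV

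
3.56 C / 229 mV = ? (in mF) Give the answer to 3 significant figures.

15500 mF

(3.56) / (229 × 10⁻³) = 0.015546 × 10³ F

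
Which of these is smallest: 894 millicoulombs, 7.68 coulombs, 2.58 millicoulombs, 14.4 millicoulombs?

894 millicoulombs = 0.894 coulombs
7.68 coulombs = 7.68 coulombs
2.58 millicoulombs = 0.00258 coulombs
14.4 millicoulombs = 0.0144 coulombs

2.58 millicoulombs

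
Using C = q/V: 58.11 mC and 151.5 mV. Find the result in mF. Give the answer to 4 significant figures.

(58.11e-3) / (151.5e-3) = 0.383564 F

383.6 mF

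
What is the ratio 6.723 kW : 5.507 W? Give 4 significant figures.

1221

(6.723 × 10³) / (5.507) = 1.2208 × 10³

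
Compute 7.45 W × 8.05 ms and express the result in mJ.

59.9725 mJ

7.45 × 8.05e-3 = 59.9725e-3 J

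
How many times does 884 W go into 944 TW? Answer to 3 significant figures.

(944 × 10^12) / (884) = 1.068 × 10^12

1070000000000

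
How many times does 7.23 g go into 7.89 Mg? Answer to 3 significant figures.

(7.89 × 10⁶) / (7.23) = 1.091 × 10⁶

1090000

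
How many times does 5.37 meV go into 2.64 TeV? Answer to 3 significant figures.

492000000000000

(2.64 × 10¹²) / (5.37 × 10⁻³) = 0.4916 × 10¹⁵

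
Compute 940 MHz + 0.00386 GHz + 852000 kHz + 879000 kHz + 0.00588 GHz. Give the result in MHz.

2680.74 MHz

In MHz:
  940 MHz → 940
  0.00386 GHz = 0.00386 × 10^3 MHz = 3.86
  852000 kHz = 852000 × 10^-3 MHz = 852
  879000 kHz = 879000 × 10^-3 MHz = 879
  0.00588 GHz = 0.00588 × 10^3 MHz = 5.88
Sum: 940 + 3.86 + 852 + 879 + 5.88 = 2680.74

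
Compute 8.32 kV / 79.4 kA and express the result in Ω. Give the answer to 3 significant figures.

0.105 Ω

(8.32 × 10^3) / (79.4 × 10^3) = 0.10479 Ω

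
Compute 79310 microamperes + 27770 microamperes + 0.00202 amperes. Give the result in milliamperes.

In milliamperes:
  79310 microamperes = 79310 × 10⁻³ milliamperes = 79.31
  27770 microamperes = 27770 × 10⁻³ milliamperes = 27.77
  0.00202 amperes = 0.00202 × 10³ milliamperes = 2.02
Sum: 79.31 + 27.77 + 2.02 = 109.1

109.1 milliamperes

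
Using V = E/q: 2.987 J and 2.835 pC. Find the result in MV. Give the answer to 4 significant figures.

1054000 MV

(2.987) / (2.835e-12) = 1.05362e12 V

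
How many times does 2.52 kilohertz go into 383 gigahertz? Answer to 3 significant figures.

(383 × 10⁹) / (2.52 × 10³) = 152 × 10⁶

152000000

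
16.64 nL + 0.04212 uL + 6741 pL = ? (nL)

In nL:
  16.64 nL → 16.64
  0.04212 uL = 0.04212 × 10³ nL = 42.12
  6741 pL = 6741 × 10⁻³ nL = 6.741
Sum: 16.64 + 42.12 + 6.741 = 65.501

65.501 nL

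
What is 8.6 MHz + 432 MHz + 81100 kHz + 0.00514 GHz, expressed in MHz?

In MHz:
  8.6 MHz → 8.6
  432 MHz → 432
  81100 kHz = 81100 × 10^-3 MHz = 81.1
  0.00514 GHz = 0.00514 × 10^3 MHz = 5.14
Sum: 8.6 + 432 + 81.1 + 5.14 = 526.84

526.84 MHz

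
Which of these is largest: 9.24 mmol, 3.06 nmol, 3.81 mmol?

9.24 mmol = 0.00924 mol
3.06 nmol = 0.00000000306 mol
3.81 mmol = 0.00381 mol

9.24 mmol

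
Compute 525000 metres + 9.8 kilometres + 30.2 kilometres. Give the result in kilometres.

565 kilometres

In kilometres:
  525000 metres = 525000 × 10⁻³ kilometres = 525
  9.8 kilometres → 9.8
  30.2 kilometres → 30.2
Sum: 525 + 9.8 + 30.2 = 565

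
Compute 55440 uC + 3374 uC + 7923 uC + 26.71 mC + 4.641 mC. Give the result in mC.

In mC:
  55440 uC = 55440 × 10^-3 mC = 55.44
  3374 uC = 3374 × 10^-3 mC = 3.374
  7923 uC = 7923 × 10^-3 mC = 7.923
  26.71 mC → 26.71
  4.641 mC → 4.641
Sum: 55.44 + 3.374 + 7.923 + 26.71 + 4.641 = 98.088

98.088 mC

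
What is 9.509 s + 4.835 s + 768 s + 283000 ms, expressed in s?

In s:
  9.509 s → 9.509
  4.835 s → 4.835
  768 s → 768
  283000 ms = 283000 × 10^-3 s = 283
Sum: 9.509 + 4.835 + 768 + 283 = 1065.344

1065.344 s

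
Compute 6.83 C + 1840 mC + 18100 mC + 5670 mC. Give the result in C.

In C:
  6.83 C → 6.83
  1840 mC = 1840 × 10^-3 C = 1.84
  18100 mC = 18100 × 10^-3 C = 18.1
  5670 mC = 5670 × 10^-3 C = 5.67
Sum: 6.83 + 1.84 + 18.1 + 5.67 = 32.44

32.44 C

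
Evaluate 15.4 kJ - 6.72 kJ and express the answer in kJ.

In kJ:
  15.4 kJ → 15.4
  6.72 kJ → 6.72
Difference: 15.4 - 6.72 = 8.68

8.68 kJ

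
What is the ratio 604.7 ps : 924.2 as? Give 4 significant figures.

(604.7 × 10⁻¹²) / (924.2 × 10⁻¹⁸) = 0.6543 × 10⁶

654300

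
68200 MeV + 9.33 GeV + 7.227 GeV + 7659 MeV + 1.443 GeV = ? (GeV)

93.859 GeV

In GeV:
  68200 MeV = 68200e-3 GeV = 68.2
  9.33 GeV → 9.33
  7.227 GeV → 7.227
  7659 MeV = 7659e-3 GeV = 7.659
  1.443 GeV → 1.443
Sum: 68.2 + 9.33 + 7.227 + 7.659 + 1.443 = 93.859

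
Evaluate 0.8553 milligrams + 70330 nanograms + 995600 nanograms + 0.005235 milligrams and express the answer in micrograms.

1926.465 micrograms

In micrograms:
  0.8553 milligrams = 0.8553 × 10³ micrograms = 855.3
  70330 nanograms = 70330 × 10⁻³ micrograms = 70.33
  995600 nanograms = 995600 × 10⁻³ micrograms = 995.6
  0.005235 milligrams = 0.005235 × 10³ micrograms = 5.235
Sum: 855.3 + 70.33 + 995.6 + 5.235 = 1926.465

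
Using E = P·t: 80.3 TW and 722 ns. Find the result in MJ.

57.9766 MJ

80.3 × 10¹² × 722 × 10⁻⁹ = 57976.6 × 10³ J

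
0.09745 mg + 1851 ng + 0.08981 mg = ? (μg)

In μg:
  0.09745 mg = 0.09745 × 10^3 μg = 97.45
  1851 ng = 1851 × 10^-3 μg = 1.851
  0.08981 mg = 0.08981 × 10^3 μg = 89.81
Sum: 97.45 + 1.851 + 89.81 = 189.111

189.111 μg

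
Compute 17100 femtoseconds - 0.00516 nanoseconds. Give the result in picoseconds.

11.94 picoseconds

In picoseconds:
  17100 femtoseconds = 17100 × 10^-3 picoseconds = 17.1
  0.00516 nanoseconds = 0.00516 × 10^3 picoseconds = 5.16
Difference: 17.1 - 5.16 = 11.94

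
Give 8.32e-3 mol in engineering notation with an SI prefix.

= 8.32e-3 mol; 1e-3 is milli.

8.32 mmol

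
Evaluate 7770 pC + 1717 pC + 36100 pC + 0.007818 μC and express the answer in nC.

53.405 nC

In nC:
  7770 pC = 7770 × 10^-3 nC = 7.77
  1717 pC = 1717 × 10^-3 nC = 1.717
  36100 pC = 36100 × 10^-3 nC = 36.1
  0.007818 μC = 0.007818 × 10^3 nC = 7.818
Sum: 7.77 + 1.717 + 36.1 + 7.818 = 53.405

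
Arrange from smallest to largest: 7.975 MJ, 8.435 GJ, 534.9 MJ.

7.975 MJ < 534.9 MJ < 8.435 GJ

7.975 MJ = 7975000 J
8.435 GJ = 8435000000 J
534.9 MJ = 534900000 J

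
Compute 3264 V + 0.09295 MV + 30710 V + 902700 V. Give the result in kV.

1029.624 kV

In kV:
  3264 V = 3264 × 10⁻³ kV = 3.264
  0.09295 MV = 0.09295 × 10³ kV = 92.95
  30710 V = 30710 × 10⁻³ kV = 30.71
  902700 V = 902700 × 10⁻³ kV = 902.7
Sum: 3.264 + 92.95 + 30.71 + 902.7 = 1029.624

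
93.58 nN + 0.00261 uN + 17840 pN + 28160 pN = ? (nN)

142.19 nN

In nN:
  93.58 nN → 93.58
  0.00261 uN = 0.00261 × 10^3 nN = 2.61
  17840 pN = 17840 × 10^-3 nN = 17.84
  28160 pN = 28160 × 10^-3 nN = 28.16
Sum: 93.58 + 2.61 + 17.84 + 28.16 = 142.19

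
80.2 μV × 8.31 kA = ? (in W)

80.2e-6 × 8.31e3 = 666.462e-3 W

0.666462 W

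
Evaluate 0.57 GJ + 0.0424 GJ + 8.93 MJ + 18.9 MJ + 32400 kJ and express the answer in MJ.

In MJ:
  0.57 GJ = 0.57e3 MJ = 570
  0.0424 GJ = 0.0424e3 MJ = 42.4
  8.93 MJ → 8.93
  18.9 MJ → 18.9
  32400 kJ = 32400e-3 MJ = 32.4
Sum: 570 + 42.4 + 8.93 + 18.9 + 32.4 = 672.63

672.63 MJ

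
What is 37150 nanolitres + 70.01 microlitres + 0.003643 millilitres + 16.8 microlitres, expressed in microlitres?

127.603 microlitres

In microlitres:
  37150 nanolitres = 37150 × 10⁻³ microlitres = 37.15
  70.01 microlitres → 70.01
  0.003643 millilitres = 0.003643 × 10³ microlitres = 3.643
  16.8 microlitres → 16.8
Sum: 37.15 + 70.01 + 3.643 + 16.8 = 127.603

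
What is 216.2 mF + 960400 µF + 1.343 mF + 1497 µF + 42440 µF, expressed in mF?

In mF:
  216.2 mF → 216.2
  960400 µF = 960400e-3 mF = 960.4
  1.343 mF → 1.343
  1497 µF = 1497e-3 mF = 1.497
  42440 µF = 42440e-3 mF = 42.44
Sum: 216.2 + 960.4 + 1.343 + 1.497 + 42.44 = 1221.88

1221.88 mF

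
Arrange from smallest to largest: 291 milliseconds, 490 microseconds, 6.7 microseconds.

291 milliseconds = 0.291 seconds
490 microseconds = 0.00049 seconds
6.7 microseconds = 0.0000067 seconds

6.7 microseconds < 490 microseconds < 291 milliseconds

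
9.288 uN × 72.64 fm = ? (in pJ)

0.00000067468032 pJ

9.288 × 10⁻⁶ × 72.64 × 10⁻¹⁵ = 674.68032 × 10⁻²¹ J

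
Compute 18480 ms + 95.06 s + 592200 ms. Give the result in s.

In s:
  18480 ms = 18480 × 10⁻³ s = 18.48
  95.06 s → 95.06
  592200 ms = 592200 × 10⁻³ s = 592.2
Sum: 18.48 + 95.06 + 592.2 = 705.74

705.74 s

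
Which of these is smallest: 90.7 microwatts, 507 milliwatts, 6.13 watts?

90.7 microwatts

90.7 microwatts = 0.0000907 watts
507 milliwatts = 0.507 watts
6.13 watts = 6.13 watts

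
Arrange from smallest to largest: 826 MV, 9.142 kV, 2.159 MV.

826 MV = 826000000 V
9.142 kV = 9142 V
2.159 MV = 2159000 V

9.142 kV < 2.159 MV < 826 MV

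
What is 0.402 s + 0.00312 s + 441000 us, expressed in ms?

In ms:
  0.402 s = 0.402 × 10³ ms = 402
  0.00312 s = 0.00312 × 10³ ms = 3.12
  441000 us = 441000 × 10⁻³ ms = 441
Sum: 402 + 3.12 + 441 = 846.12

846.12 ms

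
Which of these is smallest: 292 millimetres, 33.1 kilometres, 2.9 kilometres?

292 millimetres = 0.292 metres
33.1 kilometres = 33100 metres
2.9 kilometres = 2900 metres

292 millimetres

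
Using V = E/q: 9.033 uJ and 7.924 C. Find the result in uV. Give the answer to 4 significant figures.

(9.033e-6) / (7.924) = 1.13995e-6 V

1.140 uV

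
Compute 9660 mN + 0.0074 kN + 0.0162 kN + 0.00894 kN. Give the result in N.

42.2 N

In N:
  9660 mN = 9660 × 10^-3 N = 9.66
  0.0074 kN = 0.0074 × 10^3 N = 7.4
  0.0162 kN = 0.0162 × 10^3 N = 16.2
  0.00894 kN = 0.00894 × 10^3 N = 8.94
Sum: 9.66 + 7.4 + 16.2 + 8.94 = 42.2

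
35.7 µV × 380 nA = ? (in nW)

0.013566 nW

35.7 × 10^-6 × 380 × 10^-9 = 13566 × 10^-15 W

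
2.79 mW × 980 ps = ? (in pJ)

2.79 × 10⁻³ × 980 × 10⁻¹² = 2734.2 × 10⁻¹⁵ J

2.7342 pJ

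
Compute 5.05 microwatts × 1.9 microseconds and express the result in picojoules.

9.595 picojoules

5.05e-6 × 1.9e-6 = 9.595e-12 J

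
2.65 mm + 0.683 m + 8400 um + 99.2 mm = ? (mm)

In mm:
  2.65 mm → 2.65
  0.683 m = 0.683e3 mm = 683
  8400 um = 8400e-3 mm = 8.4
  99.2 mm → 99.2
Sum: 2.65 + 683 + 8.4 + 99.2 = 793.25

793.25 mm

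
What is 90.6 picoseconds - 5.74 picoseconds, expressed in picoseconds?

84.86 picoseconds

In picoseconds:
  90.6 picoseconds → 90.6
  5.74 picoseconds → 5.74
Difference: 90.6 - 5.74 = 84.86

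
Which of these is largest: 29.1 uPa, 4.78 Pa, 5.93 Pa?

29.1 uPa = 0.0000291 Pa
4.78 Pa = 4.78 Pa
5.93 Pa = 5.93 Pa

5.93 Pa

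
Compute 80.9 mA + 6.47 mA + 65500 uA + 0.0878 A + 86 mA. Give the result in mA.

In mA:
  80.9 mA → 80.9
  6.47 mA → 6.47
  65500 uA = 65500 × 10⁻³ mA = 65.5
  0.0878 A = 0.0878 × 10³ mA = 87.8
  86 mA → 86
Sum: 80.9 + 6.47 + 65.5 + 87.8 + 86 = 326.67

326.67 mA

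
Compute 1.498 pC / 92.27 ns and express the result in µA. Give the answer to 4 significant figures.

(1.498e-12) / (92.27e-9) = 0.016235e-3 A

16.23 µA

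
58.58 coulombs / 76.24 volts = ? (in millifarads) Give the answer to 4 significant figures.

(58.58) / (76.24) = 0.768363 F

768.4 millifarads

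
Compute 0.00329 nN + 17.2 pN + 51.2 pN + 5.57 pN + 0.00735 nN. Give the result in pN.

In pN:
  0.00329 nN = 0.00329 × 10^3 pN = 3.29
  17.2 pN → 17.2
  51.2 pN → 51.2
  5.57 pN → 5.57
  0.00735 nN = 0.00735 × 10^3 pN = 7.35
Sum: 3.29 + 17.2 + 51.2 + 5.57 + 7.35 = 84.61

84.61 pN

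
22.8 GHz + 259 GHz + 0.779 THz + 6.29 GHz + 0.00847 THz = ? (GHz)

In GHz:
  22.8 GHz → 22.8
  259 GHz → 259
  0.779 THz = 0.779 × 10^3 GHz = 779
  6.29 GHz → 6.29
  0.00847 THz = 0.00847 × 10^3 GHz = 8.47
Sum: 22.8 + 259 + 779 + 6.29 + 8.47 = 1075.56

1075.56 GHz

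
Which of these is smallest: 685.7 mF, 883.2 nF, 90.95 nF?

685.7 mF = 0.6857 F
883.2 nF = 0.0000008832 F
90.95 nF = 0.00000009095 F

90.95 nF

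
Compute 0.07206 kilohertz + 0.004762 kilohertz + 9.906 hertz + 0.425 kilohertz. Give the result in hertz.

In hertz:
  0.07206 kilohertz = 0.07206e3 hertz = 72.06
  0.004762 kilohertz = 0.004762e3 hertz = 4.762
  9.906 hertz → 9.906
  0.425 kilohertz = 0.425e3 hertz = 425
Sum: 72.06 + 4.762 + 9.906 + 425 = 511.728

511.728 hertz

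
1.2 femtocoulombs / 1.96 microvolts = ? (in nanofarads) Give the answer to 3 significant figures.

(1.2 × 10^-15) / (1.96 × 10^-6) = 0.61224 × 10^-9 F

0.612 nanofarads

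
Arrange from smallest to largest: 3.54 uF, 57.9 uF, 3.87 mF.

3.54 uF < 57.9 uF < 3.87 mF

3.54 uF = 0.00000354 F
57.9 uF = 0.0000579 F
3.87 mF = 0.00387 F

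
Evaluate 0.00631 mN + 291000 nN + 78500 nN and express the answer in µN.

375.81 µN

In µN:
  0.00631 mN = 0.00631e3 µN = 6.31
  291000 nN = 291000e-3 µN = 291
  78500 nN = 78500e-3 µN = 78.5
Sum: 6.31 + 291 + 78.5 = 375.81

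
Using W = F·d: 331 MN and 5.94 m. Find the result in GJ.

331e6 × 5.94 = 1966.14e6 J

1.96614 GJ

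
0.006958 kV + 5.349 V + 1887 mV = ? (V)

14.194 V

In V:
  0.006958 kV = 0.006958 × 10³ V = 6.958
  5.349 V → 5.349
  1887 mV = 1887 × 10⁻³ V = 1.887
Sum: 6.958 + 5.349 + 1.887 = 14.194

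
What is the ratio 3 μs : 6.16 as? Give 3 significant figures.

(3 × 10⁻⁶) / (6.16 × 10⁻¹⁸) = 0.487 × 10¹²

487000000000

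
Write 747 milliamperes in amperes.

milli = 1e-3, (no prefix) = 1e0; factor is 1e-3.
747 × 1e-3 = 0.747

0.747 amperes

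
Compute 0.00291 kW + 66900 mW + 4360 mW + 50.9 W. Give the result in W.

125.07 W

In W:
  0.00291 kW = 0.00291 × 10³ W = 2.91
  66900 mW = 66900 × 10⁻³ W = 66.9
  4360 mW = 4360 × 10⁻³ W = 4.36
  50.9 W → 50.9
Sum: 2.91 + 66.9 + 4.36 + 50.9 = 125.07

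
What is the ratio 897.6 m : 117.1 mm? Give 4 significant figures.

(897.6) / (117.1 × 10^-3) = 7.6652 × 10^3

7665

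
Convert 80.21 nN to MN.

nano = 10^-9, mega = 10^6; factor is 10^-15.
80.21 × 10^-15 = 0.00000000000008021

0.00000000000008021 MN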